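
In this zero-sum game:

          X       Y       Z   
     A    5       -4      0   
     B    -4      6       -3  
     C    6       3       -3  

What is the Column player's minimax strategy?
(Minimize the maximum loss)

Column should play Z, value = 0

Work:
Column player minimizes Row's maximum payoff:
Column X: max payoff to Row = 6
Column Y: max payoff to Row = 6
Column Z: max payoff to Row = 0
Minimum is 0, achieved by column Z.
Minimax strategy: Z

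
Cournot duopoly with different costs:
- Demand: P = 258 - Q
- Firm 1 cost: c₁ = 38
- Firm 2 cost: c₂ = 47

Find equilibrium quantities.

q₁* = 76.33, q₂* = 67.33

Work:
Reaction: q₁ = (258 - 38 - q₂)/2
Reaction: q₂ = (258 - 47 - q₁)/2
Solve simultaneously:
q₁* = (258 - 2×38 + 47)/3 = 76.33
q₂* = (258 - 2×47 + 38)/3 = 67.33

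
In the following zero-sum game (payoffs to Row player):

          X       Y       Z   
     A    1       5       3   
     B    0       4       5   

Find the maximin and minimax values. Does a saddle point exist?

Maximin = 1, Minimax = 1, Saddle: True

Work:
Row minimums: [1, 0] → maximin = 1
Column maximums: [1, 5, 5] → minimax = 1
Saddle point exists! Game value = 1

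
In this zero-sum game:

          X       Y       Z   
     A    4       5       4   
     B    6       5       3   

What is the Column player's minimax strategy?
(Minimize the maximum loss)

Column should play Z, value = 4

Work:
Column player minimizes Row's maximum payoff:
Column X: max payoff to Row = 6
Column Y: max payoff to Row = 5
Column Z: max payoff to Row = 4
Minimum is 4, achieved by column Z.
Minimax strategy: Z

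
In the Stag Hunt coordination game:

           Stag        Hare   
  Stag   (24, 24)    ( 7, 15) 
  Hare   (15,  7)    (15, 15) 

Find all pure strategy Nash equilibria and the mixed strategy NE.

Pure NE: (Stag, Stag) and (Hare, Hare); Mixed NE: p = 0.4706, q = 0.4706

Work:
Check pure NE:
(Stag, Stag): (24, 24) - no unilateral deviation beneficial
(Hare, Hare): (15, 15) - no unilateral deviation beneficial
Mixed NE: P1 plays Stag with p = 0.4706, P2 plays Stag with q = 0.4706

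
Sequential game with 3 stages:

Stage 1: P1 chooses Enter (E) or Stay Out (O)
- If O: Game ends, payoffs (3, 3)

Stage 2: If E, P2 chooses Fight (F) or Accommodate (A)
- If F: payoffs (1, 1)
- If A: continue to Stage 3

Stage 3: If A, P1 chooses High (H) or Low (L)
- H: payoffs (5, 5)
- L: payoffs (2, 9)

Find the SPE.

SPE: (E, A, H); Outcome (5, 5)

Work:
Stage 3: P1 chooses H (5 vs 2)
Stage 2: P2: F->1, A->5 (anticipating H). Choose A
Stage 1: P1: O->3, E->5 (anticipating A, H). Choose E
SPE path: E -> A -> H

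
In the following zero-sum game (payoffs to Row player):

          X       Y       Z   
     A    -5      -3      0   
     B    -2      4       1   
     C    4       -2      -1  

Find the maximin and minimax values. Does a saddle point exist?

Maximin = -2, Minimax = 1, Saddle: False

Work:
Row minimums: [-5, -2, -2] → maximin = -2
Column maximums: [4, 4, 1] → minimax = 1
No saddle point (maximin ≠ minimax). Mixed strategy needed.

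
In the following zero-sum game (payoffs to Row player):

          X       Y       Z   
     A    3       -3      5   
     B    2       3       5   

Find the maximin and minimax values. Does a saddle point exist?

Maximin = 2, Minimax = 3, Saddle: False

Work:
Row minimums: [-3, 2] → maximin = 2
Column maximums: [3, 3, 5] → minimax = 3
No saddle point (maximin ≠ minimax). Mixed strategy needed.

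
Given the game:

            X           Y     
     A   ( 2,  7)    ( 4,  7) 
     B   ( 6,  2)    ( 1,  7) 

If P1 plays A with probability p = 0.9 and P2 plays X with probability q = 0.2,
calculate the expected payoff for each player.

E[P1] = 3.44, E[P2] = 6.9

Work:
E[P1] = p·q·π₁(A,X) + p·(1-q)·π₁(A,Y) + (1-p)·q·π₁(B,X) + (1-p)·(1-q)·π₁(B,Y)
= 0.9·0.2·2 + 0.9·0.8·4 + 0.1·0.2·6 + 0.1·0.8·1
= 3.44

E[P2] = 6.9 (similar calculation)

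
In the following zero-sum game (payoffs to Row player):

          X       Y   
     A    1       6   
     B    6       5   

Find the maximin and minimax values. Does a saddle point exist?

Maximin = 5, Minimax = 6, Saddle: False

Work:
Row minimums: [1, 5] → maximin = 5
Column maximums: [6, 6] → minimax = 6
No saddle point (maximin ≠ minimax). Mixed strategy needed.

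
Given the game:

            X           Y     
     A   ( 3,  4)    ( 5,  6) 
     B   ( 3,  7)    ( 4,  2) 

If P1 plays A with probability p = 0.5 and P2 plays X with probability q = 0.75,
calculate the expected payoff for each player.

E[P1] = 3.375, E[P2] = 5.125

Work:
E[P1] = p·q·π₁(A,X) + p·(1-q)·π₁(A,Y) + (1-p)·q·π₁(B,X) + (1-p)·(1-q)·π₁(B,Y)
= 0.5·0.75·3 + 0.5·0.25·5 + 0.5·0.75·3 + 0.5·0.25·4
= 3.375

E[P2] = 5.125 (similar calculation)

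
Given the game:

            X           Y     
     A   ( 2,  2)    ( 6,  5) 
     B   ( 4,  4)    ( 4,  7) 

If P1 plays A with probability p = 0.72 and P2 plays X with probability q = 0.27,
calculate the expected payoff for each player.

E[P1] = 4.6624, E[P2] = 4.75

Work:
E[P1] = p·q·π₁(A,X) + p·(1-q)·π₁(A,Y) + (1-p)·q·π₁(B,X) + (1-p)·(1-q)·π₁(B,Y)
= 0.72·0.27·2 + 0.72·0.73·6 + 0.28·0.27·4 + 0.28·0.73·4
= 4.6624

E[P2] = 4.75 (similar calculation)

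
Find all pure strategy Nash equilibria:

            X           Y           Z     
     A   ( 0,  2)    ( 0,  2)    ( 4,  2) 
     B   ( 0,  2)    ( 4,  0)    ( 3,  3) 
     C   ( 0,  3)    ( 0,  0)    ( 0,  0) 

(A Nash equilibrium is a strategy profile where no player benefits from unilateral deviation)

Nash equilibrium: (A, X), (A, Z), (C, X)

Work:
Best responses:
  P1 vs X: payoffs [0, 0, 0] → best response A/B/C (payoff 0)
  P1 vs Y: payoffs [0, 4, 0] → best response B (payoff 4)
  P1 vs Z: payoffs [4, 3, 0] → best response A (payoff 4)
  P2 vs A: payoffs [2, 2, 2] → best response X/Y/Z (payoff 2)
  P2 vs B: payoffs [2, 0, 3] → best response Z (payoff 3)
  P2 vs C: payoffs [3, 0, 0] → best response X (payoff 3)
Mutual best responses: (A,X), (A,Z), (C,X) → Nash equilibria.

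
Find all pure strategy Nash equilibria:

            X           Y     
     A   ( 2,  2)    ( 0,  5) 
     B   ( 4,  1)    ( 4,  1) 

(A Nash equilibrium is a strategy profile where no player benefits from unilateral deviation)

Nash equilibrium: (B, X), (B, Y)

Work:
Best responses:
  P1 vs X: payoffs [2, 4] → best response B (payoff 4)
  P1 vs Y: payoffs [0, 4] → best response B (payoff 4)
  P2 vs A: payoffs [2, 5] → best response Y (payoff 5)
  P2 vs B: payoffs [1, 1] → best response X/Y (payoff 1)
Mutual best responses: (B,X), (B,Y) → Nash equilibria.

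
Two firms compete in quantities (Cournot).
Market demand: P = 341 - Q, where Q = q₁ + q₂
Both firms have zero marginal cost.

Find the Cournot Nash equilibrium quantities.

q₁* = q₂* = 113.67; P* = 113.67

Work:
Profit: π_i = P·q_i = (a - q_i - q_j)·q_i
FOC: ∂π_i/∂q_i = a - 2q_i - q_j = 0
Reaction function: q_i = (341 - q_j)/2
Symmetry: q* = 341/3 = 113.67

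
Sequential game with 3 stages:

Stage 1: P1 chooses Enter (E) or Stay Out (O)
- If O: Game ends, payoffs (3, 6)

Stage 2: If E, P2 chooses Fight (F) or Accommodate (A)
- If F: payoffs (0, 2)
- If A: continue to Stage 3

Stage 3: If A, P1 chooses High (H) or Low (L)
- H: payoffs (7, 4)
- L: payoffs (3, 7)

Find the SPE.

SPE: (E, A, H); Outcome (7, 4)

Work:
Stage 3: P1 chooses H (7 vs 3)
Stage 2: P2: F->2, A->4 (anticipating H). Choose A
Stage 1: P1: O->3, E->7 (anticipating A, H). Choose E
SPE path: E -> A -> H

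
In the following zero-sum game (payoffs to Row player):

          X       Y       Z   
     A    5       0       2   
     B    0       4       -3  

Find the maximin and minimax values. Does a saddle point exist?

Maximin = 0, Minimax = 2, Saddle: False

Work:
Row minimums: [0, -3] → maximin = 0
Column maximums: [5, 4, 2] → minimax = 2
No saddle point (maximin ≠ minimax). Mixed strategy needed.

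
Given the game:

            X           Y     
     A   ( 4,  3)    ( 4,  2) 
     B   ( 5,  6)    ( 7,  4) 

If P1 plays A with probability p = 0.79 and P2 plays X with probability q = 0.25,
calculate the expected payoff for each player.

E[P1] = 4.525, E[P2] = 2.7225

Work:
E[P1] = p·q·π₁(A,X) + p·(1-q)·π₁(A,Y) + (1-p)·q·π₁(B,X) + (1-p)·(1-q)·π₁(B,Y)
= 0.79·0.25·4 + 0.79·0.75·4 + 0.21·0.25·5 + 0.21·0.75·7
= 4.525

E[P2] = 2.7225 (similar calculation)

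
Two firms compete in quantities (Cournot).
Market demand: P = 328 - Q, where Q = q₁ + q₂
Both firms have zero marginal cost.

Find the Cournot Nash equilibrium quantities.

q₁* = q₂* = 109.33; P* = 109.33

Work:
Profit: π_i = P·q_i = (a - q_i - q_j)·q_i
FOC: ∂π_i/∂q_i = a - 2q_i - q_j = 0
Reaction function: q_i = (328 - q_j)/2
Symmetry: q* = 328/3 = 109.33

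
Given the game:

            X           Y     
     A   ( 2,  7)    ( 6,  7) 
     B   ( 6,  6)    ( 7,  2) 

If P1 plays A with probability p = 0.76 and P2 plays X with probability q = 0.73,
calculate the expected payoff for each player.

E[P1] = 3.8456, E[P2] = 6.5008

Work:
E[P1] = p·q·π₁(A,X) + p·(1-q)·π₁(A,Y) + (1-p)·q·π₁(B,X) + (1-p)·(1-q)·π₁(B,Y)
= 0.76·0.73·2 + 0.76·0.27·6 + 0.24·0.73·6 + 0.24·0.27·7
= 3.8456

E[P2] = 6.5008 (similar calculation)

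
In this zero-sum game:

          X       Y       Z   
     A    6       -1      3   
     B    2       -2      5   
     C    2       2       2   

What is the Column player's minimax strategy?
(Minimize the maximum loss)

Column should play Y, value = 2

Work:
Column player minimizes Row's maximum payoff:
Column X: max payoff to Row = 6
Column Y: max payoff to Row = 2
Column Z: max payoff to Row = 5
Minimum is 2, achieved by column Y.
Minimax strategy: Y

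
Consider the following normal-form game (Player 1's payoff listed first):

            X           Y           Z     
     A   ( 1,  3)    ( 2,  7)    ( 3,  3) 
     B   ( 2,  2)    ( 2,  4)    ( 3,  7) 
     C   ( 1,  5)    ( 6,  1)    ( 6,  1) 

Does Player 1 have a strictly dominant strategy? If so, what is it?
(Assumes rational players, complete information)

No strictly dominant strategy exists for Player 1

Work:
A strategy strictly dominates another if it gives a strictly higher payoff against every opponent action. Compare each pair of P1's strategies column-by-column:
  A vs B: [1 vs 2, 2 vs 2, 3 vs 3] → A does not strictly dominate B (column X: 1 ≤ 2)
  A vs C: [1 vs 1, 2 vs 6, 3 vs 6] → A does not strictly dominate C (column X: 1 ≤ 1)
  B vs A: [2 vs 1, 2 vs 2, 3 vs 3] → B does not strictly dominate A (column Y: 2 ≤ 2)
  B vs C: [2 vs 1, 2 vs 6, 3 vs 6] → B does not strictly dominate C (column Y: 2 ≤ 6)
  C vs A: [1 vs 1, 6 vs 2, 6 vs 3] → C does not strictly dominate A (column X: 1 ≤ 1)
  C vs B: [1 vs 2, 6 vs 2, 6 vs 3] → C does not strictly dominate B (column X: 1 ≤ 2)
No single strategy strictly dominates all others → no strictly dominant strategy.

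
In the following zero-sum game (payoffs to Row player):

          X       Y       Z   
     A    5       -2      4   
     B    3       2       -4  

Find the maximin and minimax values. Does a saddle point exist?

Maximin = -2, Minimax = 2, Saddle: False

Work:
Row minimums: [-2, -4] → maximin = -2
Column maximums: [5, 2, 4] → minimax = 2
No saddle point (maximin ≠ minimax). Mixed strategy needed.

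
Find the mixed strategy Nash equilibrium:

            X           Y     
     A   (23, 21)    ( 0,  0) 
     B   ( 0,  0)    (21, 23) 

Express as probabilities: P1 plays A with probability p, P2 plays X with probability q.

p = 0.5227, q = 0.4773

Work:
Find probabilities that make opponent indifferent:
P2 chooses q to make P1 indifferent between A and B
P1 chooses p to make P2 indifferent between X and Y
Mixed NE: P1 plays (A: 0.5227, B: 0.4773), P2 plays (X: 0.4773, Y: 0.5227)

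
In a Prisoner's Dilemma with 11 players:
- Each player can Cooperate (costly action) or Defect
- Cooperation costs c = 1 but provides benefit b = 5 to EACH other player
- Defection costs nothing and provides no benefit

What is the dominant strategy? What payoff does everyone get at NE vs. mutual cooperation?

Dominant: Defect; NE payoff = 0; Coop payoff = 49

Work:
Defect dominates (saves cost c = 1, benefit to others is external)
NE: All defect → everyone gets 0
If all cooperate: each receives (10)×5 - 1 = 49
Social dilemma: 49 > 0 but NE gives 0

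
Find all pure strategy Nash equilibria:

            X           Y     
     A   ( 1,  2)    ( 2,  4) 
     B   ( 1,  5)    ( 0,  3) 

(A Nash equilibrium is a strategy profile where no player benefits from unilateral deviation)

Nash equilibrium: (A, Y), (B, X)

Work:
Best responses:
  P1 vs X: payoffs [1, 1] → best response A/B (payoff 1)
  P1 vs Y: payoffs [2, 0] → best response A (payoff 2)
  P2 vs A: payoffs [2, 4] → best response Y (payoff 4)
  P2 vs B: payoffs [5, 3] → best response X (payoff 5)
Mutual best responses: (A,Y), (B,X) → Nash equilibria.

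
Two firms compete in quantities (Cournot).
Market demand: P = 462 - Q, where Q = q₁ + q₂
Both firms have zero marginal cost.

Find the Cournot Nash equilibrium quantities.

q₁* = q₂* = 154.0; P* = 154.0

Work:
Profit: π_i = P·q_i = (a - q_i - q_j)·q_i
FOC: ∂π_i/∂q_i = a - 2q_i - q_j = 0
Reaction function: q_i = (462 - q_j)/2
Symmetry: q* = 462/3 = 154.0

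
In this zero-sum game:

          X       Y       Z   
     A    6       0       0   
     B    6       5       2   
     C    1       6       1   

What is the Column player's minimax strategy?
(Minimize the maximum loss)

Column should play Z, value = 2

Work:
Column player minimizes Row's maximum payoff:
Column X: max payoff to Row = 6
Column Y: max payoff to Row = 6
Column Z: max payoff to Row = 2
Minimum is 2, achieved by column Z.
Minimax strategy: Z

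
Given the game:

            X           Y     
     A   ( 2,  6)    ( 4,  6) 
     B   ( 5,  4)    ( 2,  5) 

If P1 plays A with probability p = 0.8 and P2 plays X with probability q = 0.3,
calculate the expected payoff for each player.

E[P1] = 3.3, E[P2] = 5.74

Work:
E[P1] = p·q·π₁(A,X) + p·(1-q)·π₁(A,Y) + (1-p)·q·π₁(B,X) + (1-p)·(1-q)·π₁(B,Y)
= 0.8·0.3·2 + 0.8·0.7·4 + 0.2·0.3·5 + 0.2·0.7·2
= 3.3

E[P2] = 5.74 (similar calculation)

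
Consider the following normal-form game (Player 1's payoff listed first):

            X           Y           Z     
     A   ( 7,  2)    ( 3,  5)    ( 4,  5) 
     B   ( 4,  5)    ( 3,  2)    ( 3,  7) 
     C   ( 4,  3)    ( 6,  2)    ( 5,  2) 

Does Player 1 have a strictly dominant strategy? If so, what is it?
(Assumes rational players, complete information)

No strictly dominant strategy exists for Player 1

Work:
A strategy strictly dominates another if it gives a strictly higher payoff against every opponent action. Compare each pair of P1's strategies column-by-column:
  A vs B: [7 vs 4, 3 vs 3, 4 vs 3] → A does not strictly dominate B (column Y: 3 ≤ 3)
  A vs C: [7 vs 4, 3 vs 6, 4 vs 5] → A does not strictly dominate C (column Y: 3 ≤ 6)
  B vs A: [4 vs 7, 3 vs 3, 3 vs 4] → B does not strictly dominate A (column X: 4 ≤ 7)
  B vs C: [4 vs 4, 3 vs 6, 3 vs 5] → B does not strictly dominate C (column X: 4 ≤ 4)
  C vs A: [4 vs 7, 6 vs 3, 5 vs 4] → C does not strictly dominate A (column X: 4 ≤ 7)
  C vs B: [4 vs 4, 6 vs 3, 5 vs 3] → C does not strictly dominate B (column X: 4 ≤ 4)
No single strategy strictly dominates all others → no strictly dominant strategy.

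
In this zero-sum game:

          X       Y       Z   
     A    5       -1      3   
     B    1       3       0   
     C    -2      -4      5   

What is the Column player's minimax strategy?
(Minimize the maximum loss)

Column should play Y, value = 3

Work:
Column player minimizes Row's maximum payoff:
Column X: max payoff to Row = 5
Column Y: max payoff to Row = 3
Column Z: max payoff to Row = 5
Minimum is 3, achieved by column Y.
Minimax strategy: Y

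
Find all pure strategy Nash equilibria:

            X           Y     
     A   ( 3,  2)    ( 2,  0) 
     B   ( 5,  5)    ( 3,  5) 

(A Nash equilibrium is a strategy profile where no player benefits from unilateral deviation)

Nash equilibrium: (B, X), (B, Y)

Work:
Best responses:
  P1 vs X: payoffs [3, 5] → best response B (payoff 5)
  P1 vs Y: payoffs [2, 3] → best response B (payoff 3)
  P2 vs A: payoffs [2, 0] → best response X (payoff 2)
  P2 vs B: payoffs [5, 5] → best response X/Y (payoff 5)
Mutual best responses: (B,X), (B,Y) → Nash equilibria.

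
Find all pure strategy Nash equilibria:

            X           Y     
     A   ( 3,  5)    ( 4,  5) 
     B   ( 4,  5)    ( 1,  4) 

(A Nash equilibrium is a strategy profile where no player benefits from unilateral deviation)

Nash equilibrium: (A, Y), (B, X)

Work:
Best responses:
  P1 vs X: payoffs [3, 4] → best response B (payoff 4)
  P1 vs Y: payoffs [4, 1] → best response A (payoff 4)
  P2 vs A: payoffs [5, 5] → best response X/Y (payoff 5)
  P2 vs B: payoffs [5, 4] → best response X (payoff 5)
Mutual best responses: (A,Y), (B,X) → Nash equilibria.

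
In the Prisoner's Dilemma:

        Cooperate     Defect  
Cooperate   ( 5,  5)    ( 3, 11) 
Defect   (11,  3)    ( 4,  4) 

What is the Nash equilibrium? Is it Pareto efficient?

(Defect, Defect) is NE; not Pareto efficient

Work:
Defect dominates Cooperate for both players:
If P2 cooperates: Defect (11) > Cooperate (5)
If P2 defects: Defect (4) > Cooperate (3)
NE: (Defect, Defect) with payoff (4, 4)
But (Cooperate, Cooperate) = (5, 5) Pareto dominates (4, 4)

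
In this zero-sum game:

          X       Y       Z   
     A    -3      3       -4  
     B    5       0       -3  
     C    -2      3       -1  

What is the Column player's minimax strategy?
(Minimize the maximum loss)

Column should play Z, value = -1

Work:
Column player minimizes Row's maximum payoff:
Column X: max payoff to Row = 5
Column Y: max payoff to Row = 3
Column Z: max payoff to Row = -1
Minimum is -1, achieved by column Z.
Minimax strategy: Z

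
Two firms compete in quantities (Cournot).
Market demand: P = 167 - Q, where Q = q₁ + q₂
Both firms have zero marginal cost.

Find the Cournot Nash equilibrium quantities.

q₁* = q₂* = 55.67; P* = 55.67

Work:
Profit: π_i = P·q_i = (a - q_i - q_j)·q_i
FOC: ∂π_i/∂q_i = a - 2q_i - q_j = 0
Reaction function: q_i = (167 - q_j)/2
Symmetry: q* = 167/3 = 55.67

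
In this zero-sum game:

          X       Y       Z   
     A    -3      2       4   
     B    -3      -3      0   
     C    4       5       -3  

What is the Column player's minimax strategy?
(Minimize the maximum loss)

Column should play X or Z (all achieve the minimum), value = 4

Work:
Column player minimizes Row's maximum payoff:
Column X: max payoff to Row = 4
Column Y: max payoff to Row = 5
Column Z: max payoff to Row = 4
Minimum is 4, achieved by columns X, Z (tied).
Each of X or Z is a minimax strategy.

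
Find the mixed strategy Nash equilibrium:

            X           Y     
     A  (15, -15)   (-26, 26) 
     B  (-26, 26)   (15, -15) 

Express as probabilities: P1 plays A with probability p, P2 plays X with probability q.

p = 0.5, q = 0.5

Work:
Find probabilities that make opponent indifferent:
P2 chooses q to make P1 indifferent between A and B
P1 chooses p to make P2 indifferent between X and Y
Mixed NE: P1 plays (A: 0.5, B: 0.5), P2 plays (X: 0.5, Y: 0.5)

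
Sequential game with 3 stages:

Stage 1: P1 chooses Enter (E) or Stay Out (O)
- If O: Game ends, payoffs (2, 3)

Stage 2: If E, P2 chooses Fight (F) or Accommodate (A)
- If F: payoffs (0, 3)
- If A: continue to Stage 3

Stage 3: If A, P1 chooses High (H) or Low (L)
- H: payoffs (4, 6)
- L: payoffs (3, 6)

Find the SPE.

SPE: (E, A, H); Outcome (4, 6)

Work:
Stage 3: P1 chooses H (4 vs 3)
Stage 2: P2: F->3, A->6 (anticipating H). Choose A
Stage 1: P1: O->2, E->4 (anticipating A, H). Choose E
SPE path: E -> A -> H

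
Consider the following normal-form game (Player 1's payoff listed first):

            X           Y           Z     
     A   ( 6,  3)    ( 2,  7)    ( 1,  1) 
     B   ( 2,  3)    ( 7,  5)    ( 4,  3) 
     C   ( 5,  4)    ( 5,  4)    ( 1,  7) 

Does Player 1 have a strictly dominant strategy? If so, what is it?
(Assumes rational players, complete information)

No strictly dominant strategy exists for Player 1

Work:
A strategy strictly dominates another if it gives a strictly higher payoff against every opponent action. Compare each pair of P1's strategies column-by-column:
  A vs B: [6 vs 2, 2 vs 7, 1 vs 4] → A does not strictly dominate B (column Y: 2 ≤ 7)
  A vs C: [6 vs 5, 2 vs 5, 1 vs 1] → A does not strictly dominate C (column Y: 2 ≤ 5)
  B vs A: [2 vs 6, 7 vs 2, 4 vs 1] → B does not strictly dominate A (column X: 2 ≤ 6)
  B vs C: [2 vs 5, 7 vs 5, 4 vs 1] → B does not strictly dominate C (column X: 2 ≤ 5)
  C vs A: [5 vs 6, 5 vs 2, 1 vs 1] → C does not strictly dominate A (column X: 5 ≤ 6)
  C vs B: [5 vs 2, 5 vs 7, 1 vs 4] → C does not strictly dominate B (column Y: 5 ≤ 7)
No single strategy strictly dominates all others → no strictly dominant strategy.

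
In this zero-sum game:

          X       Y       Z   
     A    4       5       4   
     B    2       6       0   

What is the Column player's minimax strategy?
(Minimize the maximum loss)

Column should play X or Z (all achieve the minimum), value = 4

Work:
Column player minimizes Row's maximum payoff:
Column X: max payoff to Row = 4
Column Y: max payoff to Row = 6
Column Z: max payoff to Row = 4
Minimum is 4, achieved by columns X, Z (tied).
Each of X or Z is a minimax strategy.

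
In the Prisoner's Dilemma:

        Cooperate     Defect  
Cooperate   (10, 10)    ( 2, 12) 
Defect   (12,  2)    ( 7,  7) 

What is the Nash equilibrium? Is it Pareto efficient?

(Defect, Defect) is NE; not Pareto efficient

Work:
Defect dominates Cooperate for both players:
If P2 cooperates: Defect (12) > Cooperate (10)
If P2 defects: Defect (7) > Cooperate (2)
NE: (Defect, Defect) with payoff (7, 7)
But (Cooperate, Cooperate) = (10, 10) Pareto dominates (7, 7)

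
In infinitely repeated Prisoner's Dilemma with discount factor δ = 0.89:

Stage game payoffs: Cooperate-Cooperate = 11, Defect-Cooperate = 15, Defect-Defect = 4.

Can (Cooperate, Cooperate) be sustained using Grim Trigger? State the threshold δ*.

δ* = 0.3636; since δ = 0.89 ≥ 0.3636, cooperation can be sustained

Work:
For Grim Trigger:
Cooperate forever: 11/(1-δ)
Defect then punished: 15 + 4·δ/(1-δ)
Need: 11/(1-δ) ≥ 15 + 4·δ/(1-δ)
Solving: δ ≥ (T-R)/(T-P) = (15-11)/(15-4) = 0.3636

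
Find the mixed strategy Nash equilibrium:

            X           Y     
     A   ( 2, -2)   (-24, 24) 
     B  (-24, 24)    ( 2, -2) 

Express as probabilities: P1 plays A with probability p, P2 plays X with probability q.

p = 0.5, q = 0.5

Work:
Find probabilities that make opponent indifferent:
P2 chooses q to make P1 indifferent between A and B
P1 chooses p to make P2 indifferent between X and Y
Mixed NE: P1 plays (A: 0.5, B: 0.5), P2 plays (X: 0.5, Y: 0.5)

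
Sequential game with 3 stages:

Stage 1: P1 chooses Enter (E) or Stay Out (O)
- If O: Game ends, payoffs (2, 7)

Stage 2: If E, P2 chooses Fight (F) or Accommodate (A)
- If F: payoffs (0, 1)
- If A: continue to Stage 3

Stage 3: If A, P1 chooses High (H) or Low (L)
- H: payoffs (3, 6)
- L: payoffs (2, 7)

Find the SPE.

SPE: (E, A, H); Outcome (3, 6)

Work:
Stage 3: P1 chooses H (3 vs 2)
Stage 2: P2: F->1, A->6 (anticipating H). Choose A
Stage 1: P1: O->2, E->3 (anticipating A, H). Choose E
SPE path: E -> A -> H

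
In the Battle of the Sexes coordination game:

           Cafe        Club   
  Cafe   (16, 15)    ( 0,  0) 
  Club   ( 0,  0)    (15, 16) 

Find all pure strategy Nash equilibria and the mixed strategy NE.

Pure NE: (Cafe, Cafe) and (Club, Club); Mixed NE: p = 0.5161, q = 0.4839

Work:
Check pure NE:
(Cafe, Cafe): (16, 15) - no unilateral deviation beneficial
(Club, Club): (15, 16) - no unilateral deviation beneficial
Mixed NE: P1 plays Cafe with p = 0.5161, P2 plays Cafe with q = 0.4839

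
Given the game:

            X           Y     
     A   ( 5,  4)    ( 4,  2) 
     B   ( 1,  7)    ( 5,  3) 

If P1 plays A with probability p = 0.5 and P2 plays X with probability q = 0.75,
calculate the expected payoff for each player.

E[P1] = 3.375, E[P2] = 4.75

Work:
E[P1] = p·q·π₁(A,X) + p·(1-q)·π₁(A,Y) + (1-p)·q·π₁(B,X) + (1-p)·(1-q)·π₁(B,Y)
= 0.5·0.75·5 + 0.5·0.25·4 + 0.5·0.75·1 + 0.5·0.25·5
= 3.375

E[P2] = 4.75 (similar calculation)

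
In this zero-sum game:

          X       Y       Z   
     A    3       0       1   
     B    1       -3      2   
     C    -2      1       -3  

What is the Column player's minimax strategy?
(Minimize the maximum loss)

Column should play Y, value = 1

Work:
Column player minimizes Row's maximum payoff:
Column X: max payoff to Row = 3
Column Y: max payoff to Row = 1
Column Z: max payoff to Row = 2
Minimum is 1, achieved by column Y.
Minimax strategy: Y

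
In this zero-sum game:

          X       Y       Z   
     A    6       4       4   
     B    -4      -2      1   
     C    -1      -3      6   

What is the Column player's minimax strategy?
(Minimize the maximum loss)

Column should play Y, value = 4

Work:
Column player minimizes Row's maximum payoff:
Column X: max payoff to Row = 6
Column Y: max payoff to Row = 4
Column Z: max payoff to Row = 6
Minimum is 4, achieved by column Y.
Minimax strategy: Y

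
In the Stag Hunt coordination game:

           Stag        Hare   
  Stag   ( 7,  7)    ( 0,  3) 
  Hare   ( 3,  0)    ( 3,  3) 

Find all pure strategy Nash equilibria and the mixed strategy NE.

Pure NE: (Stag, Stag) and (Hare, Hare); Mixed NE: p = 0.4286, q = 0.4286

Work:
Check pure NE:
(Stag, Stag): (7, 7) - no unilateral deviation beneficial
(Hare, Hare): (3, 3) - no unilateral deviation beneficial
Mixed NE: P1 plays Stag with p = 0.4286, P2 plays Stag with q = 0.4286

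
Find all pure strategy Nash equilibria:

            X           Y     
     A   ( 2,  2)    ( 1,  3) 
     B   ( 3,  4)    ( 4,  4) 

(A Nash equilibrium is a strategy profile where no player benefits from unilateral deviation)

Nash equilibrium: (B, X), (B, Y)

Work:
Best responses:
  P1 vs X: payoffs [2, 3] → best response B (payoff 3)
  P1 vs Y: payoffs [1, 4] → best response B (payoff 4)
  P2 vs A: payoffs [2, 3] → best response Y (payoff 3)
  P2 vs B: payoffs [4, 4] → best response X/Y (payoff 4)
Mutual best responses: (B,X), (B,Y) → Nash equilibria.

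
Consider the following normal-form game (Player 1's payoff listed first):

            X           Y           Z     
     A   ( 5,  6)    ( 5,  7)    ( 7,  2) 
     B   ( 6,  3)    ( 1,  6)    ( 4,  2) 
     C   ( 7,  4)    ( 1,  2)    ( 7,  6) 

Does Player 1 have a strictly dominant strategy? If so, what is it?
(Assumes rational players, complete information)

No strictly dominant strategy exists for Player 1

Work:
A strategy strictly dominates another if it gives a strictly higher payoff against every opponent action. Compare each pair of P1's strategies column-by-column:
  A vs B: [5 vs 6, 5 vs 1, 7 vs 4] → A does not strictly dominate B (column X: 5 ≤ 6)
  A vs C: [5 vs 7, 5 vs 1, 7 vs 7] → A does not strictly dominate C (column X: 5 ≤ 7)
  B vs A: [6 vs 5, 1 vs 5, 4 vs 7] → B does not strictly dominate A (column Y: 1 ≤ 5)
  B vs C: [6 vs 7, 1 vs 1, 4 vs 7] → B does not strictly dominate C (column X: 6 ≤ 7)
  C vs A: [7 vs 5, 1 vs 5, 7 vs 7] → C does not strictly dominate A (column Y: 1 ≤ 5)
  C vs B: [7 vs 6, 1 vs 1, 7 vs 4] → C does not strictly dominate B (column Y: 1 ≤ 1)
No single strategy strictly dominates all others → no strictly dominant strategy.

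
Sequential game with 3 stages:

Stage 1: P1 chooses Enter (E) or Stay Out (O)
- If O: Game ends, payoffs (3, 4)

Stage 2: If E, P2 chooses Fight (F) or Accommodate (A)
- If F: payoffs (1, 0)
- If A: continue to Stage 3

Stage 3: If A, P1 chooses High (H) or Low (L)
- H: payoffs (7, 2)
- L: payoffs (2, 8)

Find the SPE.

SPE: (E, A, H); Outcome (7, 2)

Work:
Stage 3: P1 chooses H (7 vs 2)
Stage 2: P2: F->0, A->2 (anticipating H). Choose A
Stage 1: P1: O->3, E->7 (anticipating A, H). Choose E
SPE path: E -> A -> H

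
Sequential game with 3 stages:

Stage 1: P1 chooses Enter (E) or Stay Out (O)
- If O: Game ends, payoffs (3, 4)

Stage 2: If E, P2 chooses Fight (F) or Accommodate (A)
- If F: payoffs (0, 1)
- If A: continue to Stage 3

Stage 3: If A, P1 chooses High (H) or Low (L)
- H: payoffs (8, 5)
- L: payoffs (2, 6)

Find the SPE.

SPE: (E, A, H); Outcome (8, 5)

Work:
Stage 3: P1 chooses H (8 vs 2)
Stage 2: P2: F->1, A->5 (anticipating H). Choose A
Stage 1: P1: O->3, E->8 (anticipating A, H). Choose E
SPE path: E -> A -> H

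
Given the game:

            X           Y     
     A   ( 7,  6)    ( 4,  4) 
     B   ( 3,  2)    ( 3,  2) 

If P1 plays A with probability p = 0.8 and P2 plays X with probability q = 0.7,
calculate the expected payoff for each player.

E[P1] = 5.48, E[P2] = 4.72

Work:
E[P1] = p·q·π₁(A,X) + p·(1-q)·π₁(A,Y) + (1-p)·q·π₁(B,X) + (1-p)·(1-q)·π₁(B,Y)
= 0.8·0.7·7 + 0.8·0.3·4 + 0.2·0.7·3 + 0.2·0.3·3
= 5.48

E[P2] = 4.72 (similar calculation)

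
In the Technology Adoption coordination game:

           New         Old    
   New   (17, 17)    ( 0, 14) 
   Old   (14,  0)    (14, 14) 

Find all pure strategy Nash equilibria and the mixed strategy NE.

Pure NE: (New, New) and (Old, Old); Mixed NE: p = 0.8235, q = 0.8235

Work:
Check pure NE:
(New, New): (17, 17) - no unilateral deviation beneficial
(Old, Old): (14, 14) - no unilateral deviation beneficial
Mixed NE: P1 plays New with p = 0.8235, P2 plays New with q = 0.8235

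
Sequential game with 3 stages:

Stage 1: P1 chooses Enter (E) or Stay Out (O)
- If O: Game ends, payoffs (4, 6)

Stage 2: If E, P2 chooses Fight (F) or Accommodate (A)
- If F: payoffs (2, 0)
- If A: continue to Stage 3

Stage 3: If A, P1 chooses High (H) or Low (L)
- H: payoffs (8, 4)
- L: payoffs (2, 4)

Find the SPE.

SPE: (E, A, H); Outcome (8, 4)

Work:
Stage 3: P1 chooses H (8 vs 2)
Stage 2: P2: F->0, A->4 (anticipating H). Choose A
Stage 1: P1: O->4, E->8 (anticipating A, H). Choose E
SPE path: E -> A -> H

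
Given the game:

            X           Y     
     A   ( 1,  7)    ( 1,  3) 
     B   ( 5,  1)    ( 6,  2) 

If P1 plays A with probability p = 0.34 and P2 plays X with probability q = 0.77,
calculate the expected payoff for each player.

E[P1] = 3.7918, E[P2] = 2.879

Work:
E[P1] = p·q·π₁(A,X) + p·(1-q)·π₁(A,Y) + (1-p)·q·π₁(B,X) + (1-p)·(1-q)·π₁(B,Y)
= 0.34·0.77·1 + 0.34·0.23·1 + 0.66·0.77·5 + 0.66·0.23·6
= 3.7918

E[P2] = 2.879 (similar calculation)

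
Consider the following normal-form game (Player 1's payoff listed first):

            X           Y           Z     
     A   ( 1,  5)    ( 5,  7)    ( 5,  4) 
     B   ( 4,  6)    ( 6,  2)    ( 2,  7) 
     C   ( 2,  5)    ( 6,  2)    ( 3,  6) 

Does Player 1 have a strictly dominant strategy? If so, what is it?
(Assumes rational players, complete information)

No strictly dominant strategy exists for Player 1

Work:
A strategy strictly dominates another if it gives a strictly higher payoff against every opponent action. Compare each pair of P1's strategies column-by-column:
  A vs B: [1 vs 4, 5 vs 6, 5 vs 2] → A does not strictly dominate B (column X: 1 ≤ 4)
  A vs C: [1 vs 2, 5 vs 6, 5 vs 3] → A does not strictly dominate C (column X: 1 ≤ 2)
  B vs A: [4 vs 1, 6 vs 5, 2 vs 5] → B does not strictly dominate A (column Z: 2 ≤ 5)
  B vs C: [4 vs 2, 6 vs 6, 2 vs 3] → B does not strictly dominate C (column Y: 6 ≤ 6)
  C vs A: [2 vs 1, 6 vs 5, 3 vs 5] → C does not strictly dominate A (column Z: 3 ≤ 5)
  C vs B: [2 vs 4, 6 vs 6, 3 vs 2] → C does not strictly dominate B (column X: 2 ≤ 4)
No single strategy strictly dominates all others → no strictly dominant strategy.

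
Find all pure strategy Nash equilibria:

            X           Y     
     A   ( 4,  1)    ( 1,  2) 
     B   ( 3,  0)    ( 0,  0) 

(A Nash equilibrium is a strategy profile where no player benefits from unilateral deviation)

Nash equilibrium: (A, Y)

Work:
Best responses:
  P1 vs X: payoffs [4, 3] → best response A (payoff 4)
  P1 vs Y: payoffs [1, 0] → best response A (payoff 1)
  P2 vs A: payoffs [1, 2] → best response Y (payoff 2)
  P2 vs B: payoffs [0, 0] → best response X/Y (payoff 0)
Mutual best responses: (A,Y) → Nash equilibria.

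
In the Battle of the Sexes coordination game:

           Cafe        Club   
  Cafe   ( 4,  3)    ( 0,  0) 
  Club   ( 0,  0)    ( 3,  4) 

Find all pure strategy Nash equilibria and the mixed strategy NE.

Pure NE: (Cafe, Cafe) and (Club, Club); Mixed NE: p = 0.5714, q = 0.4286

Work:
Check pure NE:
(Cafe, Cafe): (4, 3) - no unilateral deviation beneficial
(Club, Club): (3, 4) - no unilateral deviation beneficial
Mixed NE: P1 plays Cafe with p = 0.5714, P2 plays Cafe with q = 0.4286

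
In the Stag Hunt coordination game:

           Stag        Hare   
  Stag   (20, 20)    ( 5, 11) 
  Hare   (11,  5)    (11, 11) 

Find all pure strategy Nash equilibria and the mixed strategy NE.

Pure NE: (Stag, Stag) and (Hare, Hare); Mixed NE: p = 0.4, q = 0.4

Work:
Check pure NE:
(Stag, Stag): (20, 20) - no unilateral deviation beneficial
(Hare, Hare): (11, 11) - no unilateral deviation beneficial
Mixed NE: P1 plays Stag with p = 0.4, P2 plays Stag with q = 0.4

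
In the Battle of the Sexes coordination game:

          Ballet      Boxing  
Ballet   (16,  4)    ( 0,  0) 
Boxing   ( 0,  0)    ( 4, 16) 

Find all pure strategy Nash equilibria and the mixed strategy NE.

Pure NE: (Ballet, Ballet) and (Boxing, Boxing); Mixed NE: p = 0.8, q = 0.2

Work:
Check pure NE:
(Ballet, Ballet): (16, 4) - no unilateral deviation beneficial
(Boxing, Boxing): (4, 16) - no unilateral deviation beneficial
Mixed NE: P1 plays Ballet with p = 0.8, P2 plays Ballet with q = 0.2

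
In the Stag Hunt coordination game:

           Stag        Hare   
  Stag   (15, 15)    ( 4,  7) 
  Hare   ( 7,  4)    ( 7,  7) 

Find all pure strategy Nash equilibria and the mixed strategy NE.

Pure NE: (Stag, Stag) and (Hare, Hare); Mixed NE: p = 0.2727, q = 0.2727

Work:
Check pure NE:
(Stag, Stag): (15, 15) - no unilateral deviation beneficial
(Hare, Hare): (7, 7) - no unilateral deviation beneficial
Mixed NE: P1 plays Stag with p = 0.2727, P2 plays Stag with q = 0.2727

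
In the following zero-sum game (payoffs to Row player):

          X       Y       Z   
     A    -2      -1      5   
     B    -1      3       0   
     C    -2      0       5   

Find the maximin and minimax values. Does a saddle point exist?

Maximin = -1, Minimax = -1, Saddle: True

Work:
Row minimums: [-2, -1, -2] → maximin = -1
Column maximums: [-1, 3, 5] → minimax = -1
Saddle point exists! Game value = -1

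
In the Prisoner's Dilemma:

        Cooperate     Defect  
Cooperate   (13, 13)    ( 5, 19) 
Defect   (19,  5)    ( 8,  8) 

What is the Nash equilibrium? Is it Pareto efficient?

(Defect, Defect) is NE; not Pareto efficient

Work:
Defect dominates Cooperate for both players:
If P2 cooperates: Defect (19) > Cooperate (13)
If P2 defects: Defect (8) > Cooperate (5)
NE: (Defect, Defect) with payoff (8, 8)
But (Cooperate, Cooperate) = (13, 13) Pareto dominates (8, 8)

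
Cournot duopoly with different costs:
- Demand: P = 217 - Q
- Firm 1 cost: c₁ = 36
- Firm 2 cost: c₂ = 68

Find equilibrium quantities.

q₁* = 71.0, q₂* = 39.0

Work:
Reaction: q₁ = (217 - 36 - q₂)/2
Reaction: q₂ = (217 - 68 - q₁)/2
Solve simultaneously:
q₁* = (217 - 2×36 + 68)/3 = 71.0
q₂* = (217 - 2×68 + 36)/3 = 39.0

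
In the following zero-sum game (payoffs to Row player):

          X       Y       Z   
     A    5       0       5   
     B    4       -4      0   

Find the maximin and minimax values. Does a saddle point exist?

Maximin = 0, Minimax = 0, Saddle: True

Work:
Row minimums: [0, -4] → maximin = 0
Column maximums: [5, 0, 5] → minimax = 0
Saddle point exists! Game value = 0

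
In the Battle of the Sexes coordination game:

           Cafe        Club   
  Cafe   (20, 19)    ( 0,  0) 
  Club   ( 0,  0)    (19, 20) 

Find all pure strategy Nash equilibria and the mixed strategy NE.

Pure NE: (Cafe, Cafe) and (Club, Club); Mixed NE: p = 0.5128, q = 0.4872

Work:
Check pure NE:
(Cafe, Cafe): (20, 19) - no unilateral deviation beneficial
(Club, Club): (19, 20) - no unilateral deviation beneficial
Mixed NE: P1 plays Cafe with p = 0.5128, P2 plays Cafe with q = 0.4872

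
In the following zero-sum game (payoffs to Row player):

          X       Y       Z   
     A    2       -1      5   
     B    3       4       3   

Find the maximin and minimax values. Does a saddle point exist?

Maximin = 3, Minimax = 3, Saddle: True

Work:
Row minimums: [-1, 3] → maximin = 3
Column maximums: [3, 4, 5] → minimax = 3
Saddle point exists! Game value = 3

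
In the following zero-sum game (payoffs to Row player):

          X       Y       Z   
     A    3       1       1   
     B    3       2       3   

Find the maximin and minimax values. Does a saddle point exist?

Maximin = 2, Minimax = 2, Saddle: True

Work:
Row minimums: [1, 2] → maximin = 2
Column maximums: [3, 2, 3] → minimax = 2
Saddle point exists! Game value = 2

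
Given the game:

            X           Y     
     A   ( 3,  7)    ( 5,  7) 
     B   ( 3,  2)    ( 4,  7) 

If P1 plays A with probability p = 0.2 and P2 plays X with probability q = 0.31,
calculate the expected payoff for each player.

E[P1] = 3.828, E[P2] = 5.76

Work:
E[P1] = p·q·π₁(A,X) + p·(1-q)·π₁(A,Y) + (1-p)·q·π₁(B,X) + (1-p)·(1-q)·π₁(B,Y)
= 0.2·0.31·3 + 0.2·0.69·5 + 0.8·0.31·3 + 0.8·0.69·4
= 3.828

E[P2] = 5.76 (similar calculation)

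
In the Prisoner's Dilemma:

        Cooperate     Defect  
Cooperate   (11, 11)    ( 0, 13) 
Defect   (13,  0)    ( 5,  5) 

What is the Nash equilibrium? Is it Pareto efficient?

(Defect, Defect) is NE; not Pareto efficient

Work:
Defect dominates Cooperate for both players:
If P2 cooperates: Defect (13) > Cooperate (11)
If P2 defects: Defect (5) > Cooperate (0)
NE: (Defect, Defect) with payoff (5, 5)
But (Cooperate, Cooperate) = (11, 11) Pareto dominates (5, 5)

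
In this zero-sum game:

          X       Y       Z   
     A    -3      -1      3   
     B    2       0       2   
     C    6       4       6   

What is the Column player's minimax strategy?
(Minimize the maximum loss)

Column should play Y, value = 4

Work:
Column player minimizes Row's maximum payoff:
Column X: max payoff to Row = 6
Column Y: max payoff to Row = 4
Column Z: max payoff to Row = 6
Minimum is 4, achieved by column Y.
Minimax strategy: Y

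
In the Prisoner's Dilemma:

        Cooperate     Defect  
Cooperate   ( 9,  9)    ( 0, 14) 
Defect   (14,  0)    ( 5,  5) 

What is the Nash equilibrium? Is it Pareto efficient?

(Defect, Defect) is NE; not Pareto efficient

Work:
Defect dominates Cooperate for both players:
If P2 cooperates: Defect (14) > Cooperate (9)
If P2 defects: Defect (5) > Cooperate (0)
NE: (Defect, Defect) with payoff (5, 5)
But (Cooperate, Cooperate) = (9, 9) Pareto dominates (5, 5)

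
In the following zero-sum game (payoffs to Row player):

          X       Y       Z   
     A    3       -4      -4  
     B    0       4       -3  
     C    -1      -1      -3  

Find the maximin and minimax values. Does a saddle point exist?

Maximin = -3, Minimax = -3, Saddle: True

Work:
Row minimums: [-4, -3, -3] → maximin = -3
Column maximums: [3, 4, -3] → minimax = -3
Saddle point exists! Game value = -3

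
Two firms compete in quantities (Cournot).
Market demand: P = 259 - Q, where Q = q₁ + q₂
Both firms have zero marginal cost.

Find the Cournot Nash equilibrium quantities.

q₁* = q₂* = 86.33; P* = 86.33

Work:
Profit: π_i = P·q_i = (a - q_i - q_j)·q_i
FOC: ∂π_i/∂q_i = a - 2q_i - q_j = 0
Reaction function: q_i = (259 - q_j)/2
Symmetry: q* = 259/3 = 86.33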